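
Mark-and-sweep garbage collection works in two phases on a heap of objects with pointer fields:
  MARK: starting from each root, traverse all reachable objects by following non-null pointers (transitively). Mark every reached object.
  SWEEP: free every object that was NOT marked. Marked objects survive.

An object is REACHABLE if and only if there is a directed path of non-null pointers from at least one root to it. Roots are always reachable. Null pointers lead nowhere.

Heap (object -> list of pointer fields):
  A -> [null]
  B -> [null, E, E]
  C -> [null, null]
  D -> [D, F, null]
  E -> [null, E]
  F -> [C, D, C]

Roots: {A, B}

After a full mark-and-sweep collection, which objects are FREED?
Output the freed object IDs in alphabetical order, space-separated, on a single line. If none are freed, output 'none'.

Roots: A B
Mark A: refs=null, marked=A
Mark B: refs=null E E, marked=A B
Mark E: refs=null E, marked=A B E
Unmarked (collected): C D F

Answer: C D F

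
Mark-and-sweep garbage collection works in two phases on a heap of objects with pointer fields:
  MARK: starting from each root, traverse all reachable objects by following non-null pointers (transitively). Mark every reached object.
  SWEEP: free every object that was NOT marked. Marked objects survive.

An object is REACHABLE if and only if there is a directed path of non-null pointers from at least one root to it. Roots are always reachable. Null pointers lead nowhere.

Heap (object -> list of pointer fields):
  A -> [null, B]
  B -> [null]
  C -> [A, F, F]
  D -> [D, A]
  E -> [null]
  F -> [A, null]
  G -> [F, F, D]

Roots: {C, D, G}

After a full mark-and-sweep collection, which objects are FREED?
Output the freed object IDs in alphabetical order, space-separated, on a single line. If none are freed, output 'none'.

Roots: C D G
Mark C: refs=A F F, marked=C
Mark D: refs=D A, marked=C D
Mark G: refs=F F D, marked=C D G
Mark A: refs=null B, marked=A C D G
Mark F: refs=A null, marked=A C D F G
Mark B: refs=null, marked=A B C D F G
Unmarked (collected): E

Answer: E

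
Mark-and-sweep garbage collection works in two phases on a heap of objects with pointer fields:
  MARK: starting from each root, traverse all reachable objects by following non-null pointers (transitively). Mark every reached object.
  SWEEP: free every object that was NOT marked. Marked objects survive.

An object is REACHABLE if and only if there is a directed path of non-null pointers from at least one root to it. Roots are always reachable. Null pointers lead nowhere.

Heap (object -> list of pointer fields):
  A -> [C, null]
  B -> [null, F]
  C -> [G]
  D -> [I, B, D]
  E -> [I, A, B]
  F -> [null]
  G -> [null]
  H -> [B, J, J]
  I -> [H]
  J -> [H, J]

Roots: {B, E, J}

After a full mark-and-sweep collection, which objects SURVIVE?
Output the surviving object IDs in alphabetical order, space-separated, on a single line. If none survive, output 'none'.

Roots: B E J
Mark B: refs=null F, marked=B
Mark E: refs=I A B, marked=B E
Mark J: refs=H J, marked=B E J
Mark F: refs=null, marked=B E F J
Mark I: refs=H, marked=B E F I J
Mark A: refs=C null, marked=A B E F I J
Mark H: refs=B J J, marked=A B E F H I J
Mark C: refs=G, marked=A B C E F H I J
Mark G: refs=null, marked=A B C E F G H I J
Unmarked (collected): D

Answer: A B C E F G H I J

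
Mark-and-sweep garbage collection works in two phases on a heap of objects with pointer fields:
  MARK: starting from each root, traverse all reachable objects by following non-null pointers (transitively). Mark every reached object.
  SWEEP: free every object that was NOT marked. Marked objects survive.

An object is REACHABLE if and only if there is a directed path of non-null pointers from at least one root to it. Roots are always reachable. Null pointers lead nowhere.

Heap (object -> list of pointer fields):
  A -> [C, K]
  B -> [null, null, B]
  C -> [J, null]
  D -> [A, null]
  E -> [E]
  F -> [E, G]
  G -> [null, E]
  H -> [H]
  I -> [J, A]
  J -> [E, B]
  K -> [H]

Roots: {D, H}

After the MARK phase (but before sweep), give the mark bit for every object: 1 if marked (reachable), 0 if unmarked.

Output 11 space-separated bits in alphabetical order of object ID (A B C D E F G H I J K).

Answer: 1 1 1 1 1 0 0 1 0 1 1

Derivation:
Roots: D H
Mark D: refs=A null, marked=D
Mark H: refs=H, marked=D H
Mark A: refs=C K, marked=A D H
Mark C: refs=J null, marked=A C D H
Mark K: refs=H, marked=A C D H K
Mark J: refs=E B, marked=A C D H J K
Mark E: refs=E, marked=A C D E H J K
Mark B: refs=null null B, marked=A B C D E H J K
Unmarked (collected): F G I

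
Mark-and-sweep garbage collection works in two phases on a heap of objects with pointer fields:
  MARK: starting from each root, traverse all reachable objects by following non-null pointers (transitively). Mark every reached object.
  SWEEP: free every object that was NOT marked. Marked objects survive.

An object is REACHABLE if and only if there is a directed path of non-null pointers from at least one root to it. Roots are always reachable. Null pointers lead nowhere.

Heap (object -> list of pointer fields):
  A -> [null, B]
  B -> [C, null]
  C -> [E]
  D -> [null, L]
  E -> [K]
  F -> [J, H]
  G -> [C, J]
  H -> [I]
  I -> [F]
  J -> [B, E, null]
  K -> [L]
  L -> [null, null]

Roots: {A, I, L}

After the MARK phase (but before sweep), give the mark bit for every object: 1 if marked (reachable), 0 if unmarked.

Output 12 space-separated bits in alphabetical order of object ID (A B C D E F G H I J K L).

Answer: 1 1 1 0 1 1 0 1 1 1 1 1

Derivation:
Roots: A I L
Mark A: refs=null B, marked=A
Mark I: refs=F, marked=A I
Mark L: refs=null null, marked=A I L
Mark B: refs=C null, marked=A B I L
Mark F: refs=J H, marked=A B F I L
Mark C: refs=E, marked=A B C F I L
Mark J: refs=B E null, marked=A B C F I J L
Mark H: refs=I, marked=A B C F H I J L
Mark E: refs=K, marked=A B C E F H I J L
Mark K: refs=L, marked=A B C E F H I J K L
Unmarked (collected): D G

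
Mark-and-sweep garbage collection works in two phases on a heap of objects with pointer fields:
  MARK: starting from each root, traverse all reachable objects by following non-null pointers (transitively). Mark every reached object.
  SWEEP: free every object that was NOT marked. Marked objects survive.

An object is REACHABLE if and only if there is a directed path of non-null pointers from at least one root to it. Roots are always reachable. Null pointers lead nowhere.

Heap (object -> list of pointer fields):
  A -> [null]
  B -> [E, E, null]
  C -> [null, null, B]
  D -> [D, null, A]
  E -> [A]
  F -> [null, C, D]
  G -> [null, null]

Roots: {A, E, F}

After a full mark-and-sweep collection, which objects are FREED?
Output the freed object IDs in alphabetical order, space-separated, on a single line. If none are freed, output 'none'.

Roots: A E F
Mark A: refs=null, marked=A
Mark E: refs=A, marked=A E
Mark F: refs=null C D, marked=A E F
Mark C: refs=null null B, marked=A C E F
Mark D: refs=D null A, marked=A C D E F
Mark B: refs=E E null, marked=A B C D E F
Unmarked (collected): G

Answer: G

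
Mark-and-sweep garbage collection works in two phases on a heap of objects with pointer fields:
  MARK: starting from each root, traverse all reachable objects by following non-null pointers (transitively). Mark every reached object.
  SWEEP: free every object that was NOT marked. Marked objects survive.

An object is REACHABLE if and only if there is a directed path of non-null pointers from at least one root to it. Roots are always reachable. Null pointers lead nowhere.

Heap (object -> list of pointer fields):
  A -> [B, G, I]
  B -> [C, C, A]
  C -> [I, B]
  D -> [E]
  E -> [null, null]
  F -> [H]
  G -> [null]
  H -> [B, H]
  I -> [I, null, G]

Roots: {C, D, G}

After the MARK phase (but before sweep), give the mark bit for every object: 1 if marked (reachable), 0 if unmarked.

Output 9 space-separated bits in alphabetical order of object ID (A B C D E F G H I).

Answer: 1 1 1 1 1 0 1 0 1

Derivation:
Roots: C D G
Mark C: refs=I B, marked=C
Mark D: refs=E, marked=C D
Mark G: refs=null, marked=C D G
Mark I: refs=I null G, marked=C D G I
Mark B: refs=C C A, marked=B C D G I
Mark E: refs=null null, marked=B C D E G I
Mark A: refs=B G I, marked=A B C D E G I
Unmarked (collected): F H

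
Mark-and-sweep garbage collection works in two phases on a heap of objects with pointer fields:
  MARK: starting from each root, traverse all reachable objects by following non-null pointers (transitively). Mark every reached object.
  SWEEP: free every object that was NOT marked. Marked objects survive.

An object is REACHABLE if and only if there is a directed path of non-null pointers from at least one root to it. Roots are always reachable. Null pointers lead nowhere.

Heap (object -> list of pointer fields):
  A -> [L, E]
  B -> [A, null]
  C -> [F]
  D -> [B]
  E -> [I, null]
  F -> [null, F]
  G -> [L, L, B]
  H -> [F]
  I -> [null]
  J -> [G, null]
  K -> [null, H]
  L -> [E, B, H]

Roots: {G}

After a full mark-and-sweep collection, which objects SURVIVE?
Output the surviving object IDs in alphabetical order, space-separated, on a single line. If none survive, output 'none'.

Roots: G
Mark G: refs=L L B, marked=G
Mark L: refs=E B H, marked=G L
Mark B: refs=A null, marked=B G L
Mark E: refs=I null, marked=B E G L
Mark H: refs=F, marked=B E G H L
Mark A: refs=L E, marked=A B E G H L
Mark I: refs=null, marked=A B E G H I L
Mark F: refs=null F, marked=A B E F G H I L
Unmarked (collected): C D J K

Answer: A B E F G H I L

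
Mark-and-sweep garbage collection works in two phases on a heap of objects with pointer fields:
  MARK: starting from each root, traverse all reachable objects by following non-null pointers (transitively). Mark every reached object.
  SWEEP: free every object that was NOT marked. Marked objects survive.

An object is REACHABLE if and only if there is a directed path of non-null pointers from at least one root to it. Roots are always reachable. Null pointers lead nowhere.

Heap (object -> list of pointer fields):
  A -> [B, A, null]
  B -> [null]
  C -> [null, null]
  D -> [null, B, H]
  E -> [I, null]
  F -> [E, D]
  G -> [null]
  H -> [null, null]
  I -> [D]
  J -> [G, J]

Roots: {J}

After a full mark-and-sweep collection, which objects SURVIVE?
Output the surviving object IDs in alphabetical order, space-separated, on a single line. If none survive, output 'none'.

Roots: J
Mark J: refs=G J, marked=J
Mark G: refs=null, marked=G J
Unmarked (collected): A B C D E F H I

Answer: G J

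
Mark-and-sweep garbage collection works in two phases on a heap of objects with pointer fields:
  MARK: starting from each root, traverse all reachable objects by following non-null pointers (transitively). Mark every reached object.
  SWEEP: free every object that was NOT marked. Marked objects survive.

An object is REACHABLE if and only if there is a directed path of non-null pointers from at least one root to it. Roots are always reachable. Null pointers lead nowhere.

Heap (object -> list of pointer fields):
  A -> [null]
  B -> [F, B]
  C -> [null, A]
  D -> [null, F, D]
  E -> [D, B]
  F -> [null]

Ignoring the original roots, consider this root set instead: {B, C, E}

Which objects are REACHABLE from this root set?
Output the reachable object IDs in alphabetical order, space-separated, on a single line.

Roots: B C E
Mark B: refs=F B, marked=B
Mark C: refs=null A, marked=B C
Mark E: refs=D B, marked=B C E
Mark F: refs=null, marked=B C E F
Mark A: refs=null, marked=A B C E F
Mark D: refs=null F D, marked=A B C D E F
Unmarked (collected): (none)

Answer: A B C D E F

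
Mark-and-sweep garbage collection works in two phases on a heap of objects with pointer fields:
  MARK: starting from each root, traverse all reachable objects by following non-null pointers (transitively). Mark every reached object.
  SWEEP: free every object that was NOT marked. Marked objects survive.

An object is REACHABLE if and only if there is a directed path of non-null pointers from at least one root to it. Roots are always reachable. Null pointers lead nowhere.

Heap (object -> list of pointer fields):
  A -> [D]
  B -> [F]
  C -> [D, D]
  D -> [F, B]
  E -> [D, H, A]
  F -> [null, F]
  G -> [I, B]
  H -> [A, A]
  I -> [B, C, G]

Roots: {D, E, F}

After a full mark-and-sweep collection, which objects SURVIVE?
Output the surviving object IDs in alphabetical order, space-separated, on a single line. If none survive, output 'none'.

Answer: A B D E F H

Derivation:
Roots: D E F
Mark D: refs=F B, marked=D
Mark E: refs=D H A, marked=D E
Mark F: refs=null F, marked=D E F
Mark B: refs=F, marked=B D E F
Mark H: refs=A A, marked=B D E F H
Mark A: refs=D, marked=A B D E F H
Unmarked (collected): C G I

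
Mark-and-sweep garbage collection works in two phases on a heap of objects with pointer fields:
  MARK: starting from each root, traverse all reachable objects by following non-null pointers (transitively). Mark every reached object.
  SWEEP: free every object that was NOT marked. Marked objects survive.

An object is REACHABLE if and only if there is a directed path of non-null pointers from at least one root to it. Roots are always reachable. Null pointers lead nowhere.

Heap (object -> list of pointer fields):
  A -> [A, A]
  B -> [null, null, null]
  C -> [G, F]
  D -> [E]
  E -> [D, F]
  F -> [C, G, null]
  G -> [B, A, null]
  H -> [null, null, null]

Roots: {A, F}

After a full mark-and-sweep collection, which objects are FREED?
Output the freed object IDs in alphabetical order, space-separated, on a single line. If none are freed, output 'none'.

Roots: A F
Mark A: refs=A A, marked=A
Mark F: refs=C G null, marked=A F
Mark C: refs=G F, marked=A C F
Mark G: refs=B A null, marked=A C F G
Mark B: refs=null null null, marked=A B C F G
Unmarked (collected): D E H

Answer: D E H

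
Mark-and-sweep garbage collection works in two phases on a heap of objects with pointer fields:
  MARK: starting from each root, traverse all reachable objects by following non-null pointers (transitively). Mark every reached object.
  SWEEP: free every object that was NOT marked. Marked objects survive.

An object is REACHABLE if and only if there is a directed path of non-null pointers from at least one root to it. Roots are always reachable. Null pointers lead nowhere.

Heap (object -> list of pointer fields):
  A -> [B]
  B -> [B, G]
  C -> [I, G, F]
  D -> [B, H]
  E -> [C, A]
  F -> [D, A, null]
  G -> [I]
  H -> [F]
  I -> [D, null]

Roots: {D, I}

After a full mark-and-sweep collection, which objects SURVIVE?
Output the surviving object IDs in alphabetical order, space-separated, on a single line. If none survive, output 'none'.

Roots: D I
Mark D: refs=B H, marked=D
Mark I: refs=D null, marked=D I
Mark B: refs=B G, marked=B D I
Mark H: refs=F, marked=B D H I
Mark G: refs=I, marked=B D G H I
Mark F: refs=D A null, marked=B D F G H I
Mark A: refs=B, marked=A B D F G H I
Unmarked (collected): C E

Answer: A B D F G H I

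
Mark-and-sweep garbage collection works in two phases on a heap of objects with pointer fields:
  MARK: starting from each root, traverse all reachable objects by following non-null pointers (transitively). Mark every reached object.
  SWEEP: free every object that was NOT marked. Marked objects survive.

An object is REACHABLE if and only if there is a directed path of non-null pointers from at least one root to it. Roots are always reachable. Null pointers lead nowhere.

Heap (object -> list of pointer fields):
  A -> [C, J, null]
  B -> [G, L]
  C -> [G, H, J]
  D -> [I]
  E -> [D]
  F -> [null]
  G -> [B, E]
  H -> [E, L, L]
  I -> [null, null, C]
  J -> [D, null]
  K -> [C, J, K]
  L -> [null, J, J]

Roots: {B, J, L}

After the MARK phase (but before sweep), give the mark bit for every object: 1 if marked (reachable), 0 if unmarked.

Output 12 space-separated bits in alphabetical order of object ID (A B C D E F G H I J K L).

Roots: B J L
Mark B: refs=G L, marked=B
Mark J: refs=D null, marked=B J
Mark L: refs=null J J, marked=B J L
Mark G: refs=B E, marked=B G J L
Mark D: refs=I, marked=B D G J L
Mark E: refs=D, marked=B D E G J L
Mark I: refs=null null C, marked=B D E G I J L
Mark C: refs=G H J, marked=B C D E G I J L
Mark H: refs=E L L, marked=B C D E G H I J L
Unmarked (collected): A F K

Answer: 0 1 1 1 1 0 1 1 1 1 0 1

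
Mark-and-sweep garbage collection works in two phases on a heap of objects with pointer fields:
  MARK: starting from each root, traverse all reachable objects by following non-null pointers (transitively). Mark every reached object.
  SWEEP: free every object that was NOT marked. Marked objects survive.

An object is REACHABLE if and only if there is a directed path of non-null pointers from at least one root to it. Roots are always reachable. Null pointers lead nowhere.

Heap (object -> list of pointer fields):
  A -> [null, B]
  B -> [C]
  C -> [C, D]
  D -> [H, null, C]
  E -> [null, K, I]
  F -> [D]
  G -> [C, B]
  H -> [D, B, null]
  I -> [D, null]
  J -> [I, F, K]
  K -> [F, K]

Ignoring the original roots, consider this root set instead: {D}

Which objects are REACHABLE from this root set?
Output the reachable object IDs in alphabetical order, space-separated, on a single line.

Answer: B C D H

Derivation:
Roots: D
Mark D: refs=H null C, marked=D
Mark H: refs=D B null, marked=D H
Mark C: refs=C D, marked=C D H
Mark B: refs=C, marked=B C D H
Unmarked (collected): A E F G I J K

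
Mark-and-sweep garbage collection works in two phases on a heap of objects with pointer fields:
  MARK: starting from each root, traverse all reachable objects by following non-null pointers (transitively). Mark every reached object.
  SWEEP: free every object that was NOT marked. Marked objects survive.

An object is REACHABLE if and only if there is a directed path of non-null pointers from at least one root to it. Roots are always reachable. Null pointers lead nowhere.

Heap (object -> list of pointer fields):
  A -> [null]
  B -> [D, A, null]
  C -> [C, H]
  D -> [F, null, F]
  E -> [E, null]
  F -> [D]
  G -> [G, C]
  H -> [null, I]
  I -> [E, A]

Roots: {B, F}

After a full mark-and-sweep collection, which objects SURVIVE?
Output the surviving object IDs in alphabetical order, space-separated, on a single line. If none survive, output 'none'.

Answer: A B D F

Derivation:
Roots: B F
Mark B: refs=D A null, marked=B
Mark F: refs=D, marked=B F
Mark D: refs=F null F, marked=B D F
Mark A: refs=null, marked=A B D F
Unmarked (collected): C E G H I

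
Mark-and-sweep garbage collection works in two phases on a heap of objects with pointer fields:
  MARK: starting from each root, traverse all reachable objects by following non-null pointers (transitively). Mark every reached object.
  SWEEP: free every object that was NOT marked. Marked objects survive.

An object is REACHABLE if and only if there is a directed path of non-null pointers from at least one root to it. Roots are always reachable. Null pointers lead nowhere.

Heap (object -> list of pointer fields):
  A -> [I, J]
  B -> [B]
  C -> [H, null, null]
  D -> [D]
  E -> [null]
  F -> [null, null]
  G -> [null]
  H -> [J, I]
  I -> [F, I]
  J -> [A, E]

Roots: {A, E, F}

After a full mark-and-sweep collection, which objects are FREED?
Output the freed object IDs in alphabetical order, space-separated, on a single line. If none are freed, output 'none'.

Roots: A E F
Mark A: refs=I J, marked=A
Mark E: refs=null, marked=A E
Mark F: refs=null null, marked=A E F
Mark I: refs=F I, marked=A E F I
Mark J: refs=A E, marked=A E F I J
Unmarked (collected): B C D G H

Answer: B C D G H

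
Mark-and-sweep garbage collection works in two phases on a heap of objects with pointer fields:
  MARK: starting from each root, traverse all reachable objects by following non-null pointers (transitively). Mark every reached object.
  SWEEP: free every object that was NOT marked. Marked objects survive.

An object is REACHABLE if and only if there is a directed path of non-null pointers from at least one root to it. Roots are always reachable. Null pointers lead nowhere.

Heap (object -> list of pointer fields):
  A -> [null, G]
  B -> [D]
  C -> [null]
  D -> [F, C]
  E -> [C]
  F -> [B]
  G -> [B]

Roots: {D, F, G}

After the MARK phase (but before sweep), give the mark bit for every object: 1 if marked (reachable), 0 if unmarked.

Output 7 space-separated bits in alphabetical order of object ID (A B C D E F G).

Answer: 0 1 1 1 0 1 1

Derivation:
Roots: D F G
Mark D: refs=F C, marked=D
Mark F: refs=B, marked=D F
Mark G: refs=B, marked=D F G
Mark C: refs=null, marked=C D F G
Mark B: refs=D, marked=B C D F G
Unmarked (collected): A E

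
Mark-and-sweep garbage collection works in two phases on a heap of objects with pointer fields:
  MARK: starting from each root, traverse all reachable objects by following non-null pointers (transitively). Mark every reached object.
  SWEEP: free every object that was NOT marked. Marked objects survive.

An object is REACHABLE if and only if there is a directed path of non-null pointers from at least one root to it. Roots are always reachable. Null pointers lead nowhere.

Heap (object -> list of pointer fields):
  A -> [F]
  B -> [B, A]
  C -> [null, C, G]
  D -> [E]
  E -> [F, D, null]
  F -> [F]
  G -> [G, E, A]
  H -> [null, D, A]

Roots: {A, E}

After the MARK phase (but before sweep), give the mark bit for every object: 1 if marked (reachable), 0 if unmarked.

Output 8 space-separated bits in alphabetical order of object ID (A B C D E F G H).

Answer: 1 0 0 1 1 1 0 0

Derivation:
Roots: A E
Mark A: refs=F, marked=A
Mark E: refs=F D null, marked=A E
Mark F: refs=F, marked=A E F
Mark D: refs=E, marked=A D E F
Unmarked (collected): B C G H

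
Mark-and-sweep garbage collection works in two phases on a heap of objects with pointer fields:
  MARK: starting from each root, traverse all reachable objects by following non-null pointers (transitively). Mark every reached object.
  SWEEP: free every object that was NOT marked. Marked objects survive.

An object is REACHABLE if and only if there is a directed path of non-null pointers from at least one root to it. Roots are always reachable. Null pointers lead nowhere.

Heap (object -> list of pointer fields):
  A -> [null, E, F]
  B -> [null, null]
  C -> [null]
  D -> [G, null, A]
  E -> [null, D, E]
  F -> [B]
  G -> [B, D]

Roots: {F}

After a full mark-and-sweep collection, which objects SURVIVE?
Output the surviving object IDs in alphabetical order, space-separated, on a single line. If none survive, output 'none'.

Answer: B F

Derivation:
Roots: F
Mark F: refs=B, marked=F
Mark B: refs=null null, marked=B F
Unmarked (collected): A C D E G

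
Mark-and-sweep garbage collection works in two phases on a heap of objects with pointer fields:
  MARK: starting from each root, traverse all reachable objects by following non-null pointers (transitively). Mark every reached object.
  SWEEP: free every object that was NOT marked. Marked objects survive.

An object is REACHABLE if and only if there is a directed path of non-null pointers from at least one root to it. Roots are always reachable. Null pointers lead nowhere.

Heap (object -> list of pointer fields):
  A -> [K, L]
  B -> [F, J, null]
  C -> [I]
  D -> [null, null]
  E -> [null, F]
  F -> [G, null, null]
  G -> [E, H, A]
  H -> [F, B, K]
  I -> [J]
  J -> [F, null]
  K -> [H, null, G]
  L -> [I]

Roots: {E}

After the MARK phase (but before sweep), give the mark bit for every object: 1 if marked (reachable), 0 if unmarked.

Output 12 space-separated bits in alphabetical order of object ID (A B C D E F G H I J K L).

Answer: 1 1 0 0 1 1 1 1 1 1 1 1

Derivation:
Roots: E
Mark E: refs=null F, marked=E
Mark F: refs=G null null, marked=E F
Mark G: refs=E H A, marked=E F G
Mark H: refs=F B K, marked=E F G H
Mark A: refs=K L, marked=A E F G H
Mark B: refs=F J null, marked=A B E F G H
Mark K: refs=H null G, marked=A B E F G H K
Mark L: refs=I, marked=A B E F G H K L
Mark J: refs=F null, marked=A B E F G H J K L
Mark I: refs=J, marked=A B E F G H I J K L
Unmarked (collected): C D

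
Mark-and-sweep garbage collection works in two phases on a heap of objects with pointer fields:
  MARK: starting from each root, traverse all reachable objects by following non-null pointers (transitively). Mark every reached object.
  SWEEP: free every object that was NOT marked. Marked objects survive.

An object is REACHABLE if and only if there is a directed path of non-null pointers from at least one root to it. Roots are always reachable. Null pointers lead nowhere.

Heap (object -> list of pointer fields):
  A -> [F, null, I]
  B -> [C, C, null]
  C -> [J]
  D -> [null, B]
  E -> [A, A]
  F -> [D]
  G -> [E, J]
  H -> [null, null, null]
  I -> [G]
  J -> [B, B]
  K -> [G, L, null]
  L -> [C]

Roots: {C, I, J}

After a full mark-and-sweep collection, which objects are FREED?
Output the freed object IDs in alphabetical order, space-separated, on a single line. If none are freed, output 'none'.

Answer: H K L

Derivation:
Roots: C I J
Mark C: refs=J, marked=C
Mark I: refs=G, marked=C I
Mark J: refs=B B, marked=C I J
Mark G: refs=E J, marked=C G I J
Mark B: refs=C C null, marked=B C G I J
Mark E: refs=A A, marked=B C E G I J
Mark A: refs=F null I, marked=A B C E G I J
Mark F: refs=D, marked=A B C E F G I J
Mark D: refs=null B, marked=A B C D E F G I J
Unmarked (collected): H K L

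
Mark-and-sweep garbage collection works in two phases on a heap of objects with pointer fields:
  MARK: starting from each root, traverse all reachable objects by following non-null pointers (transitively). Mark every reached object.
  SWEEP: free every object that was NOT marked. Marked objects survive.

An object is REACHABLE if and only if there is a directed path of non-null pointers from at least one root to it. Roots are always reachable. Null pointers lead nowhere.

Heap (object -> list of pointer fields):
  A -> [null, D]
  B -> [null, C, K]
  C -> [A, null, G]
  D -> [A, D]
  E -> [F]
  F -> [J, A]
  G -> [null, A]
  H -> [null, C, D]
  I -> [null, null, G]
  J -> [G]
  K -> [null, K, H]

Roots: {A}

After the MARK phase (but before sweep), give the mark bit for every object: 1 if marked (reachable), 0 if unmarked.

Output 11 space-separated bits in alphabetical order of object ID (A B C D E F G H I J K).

Answer: 1 0 0 1 0 0 0 0 0 0 0

Derivation:
Roots: A
Mark A: refs=null D, marked=A
Mark D: refs=A D, marked=A D
Unmarked (collected): B C E F G H I J K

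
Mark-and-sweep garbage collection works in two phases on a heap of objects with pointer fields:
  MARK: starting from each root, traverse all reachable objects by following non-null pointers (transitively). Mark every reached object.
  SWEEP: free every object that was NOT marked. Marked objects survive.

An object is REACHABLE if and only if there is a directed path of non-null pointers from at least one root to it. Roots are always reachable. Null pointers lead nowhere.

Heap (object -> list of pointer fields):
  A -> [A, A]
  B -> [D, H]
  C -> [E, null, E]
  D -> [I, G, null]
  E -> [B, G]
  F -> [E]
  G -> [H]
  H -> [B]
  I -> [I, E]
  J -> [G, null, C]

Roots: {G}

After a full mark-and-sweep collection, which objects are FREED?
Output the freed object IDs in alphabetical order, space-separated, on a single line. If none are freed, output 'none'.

Roots: G
Mark G: refs=H, marked=G
Mark H: refs=B, marked=G H
Mark B: refs=D H, marked=B G H
Mark D: refs=I G null, marked=B D G H
Mark I: refs=I E, marked=B D G H I
Mark E: refs=B G, marked=B D E G H I
Unmarked (collected): A C F J

Answer: A C F J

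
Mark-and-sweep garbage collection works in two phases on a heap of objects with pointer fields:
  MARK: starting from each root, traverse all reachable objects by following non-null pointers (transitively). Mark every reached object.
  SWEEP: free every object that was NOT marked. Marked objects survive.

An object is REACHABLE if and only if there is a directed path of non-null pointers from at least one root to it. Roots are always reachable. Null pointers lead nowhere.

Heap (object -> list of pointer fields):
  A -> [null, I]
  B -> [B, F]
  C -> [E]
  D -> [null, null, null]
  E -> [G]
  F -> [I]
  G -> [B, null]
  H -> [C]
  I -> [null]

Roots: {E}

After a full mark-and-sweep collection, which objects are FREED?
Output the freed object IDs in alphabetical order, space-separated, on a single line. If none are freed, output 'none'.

Answer: A C D H

Derivation:
Roots: E
Mark E: refs=G, marked=E
Mark G: refs=B null, marked=E G
Mark B: refs=B F, marked=B E G
Mark F: refs=I, marked=B E F G
Mark I: refs=null, marked=B E F G I
Unmarked (collected): A C D H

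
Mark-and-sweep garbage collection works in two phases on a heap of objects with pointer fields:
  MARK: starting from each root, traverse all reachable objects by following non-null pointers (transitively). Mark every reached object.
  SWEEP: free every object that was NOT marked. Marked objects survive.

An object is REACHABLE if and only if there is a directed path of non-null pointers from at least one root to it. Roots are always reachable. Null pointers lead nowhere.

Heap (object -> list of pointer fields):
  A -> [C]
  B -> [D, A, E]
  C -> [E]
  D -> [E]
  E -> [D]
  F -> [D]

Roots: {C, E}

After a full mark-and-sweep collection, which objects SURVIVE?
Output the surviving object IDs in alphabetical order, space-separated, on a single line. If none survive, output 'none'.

Roots: C E
Mark C: refs=E, marked=C
Mark E: refs=D, marked=C E
Mark D: refs=E, marked=C D E
Unmarked (collected): A B F

Answer: C D E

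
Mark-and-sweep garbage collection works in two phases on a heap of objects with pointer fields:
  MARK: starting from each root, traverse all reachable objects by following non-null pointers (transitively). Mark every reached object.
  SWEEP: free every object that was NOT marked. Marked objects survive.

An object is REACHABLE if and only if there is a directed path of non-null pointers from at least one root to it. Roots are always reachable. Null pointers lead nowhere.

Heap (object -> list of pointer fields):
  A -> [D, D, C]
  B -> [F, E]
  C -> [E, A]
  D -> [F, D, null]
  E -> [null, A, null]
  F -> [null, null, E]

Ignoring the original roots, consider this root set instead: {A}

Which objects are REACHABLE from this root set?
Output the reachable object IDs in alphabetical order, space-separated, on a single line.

Roots: A
Mark A: refs=D D C, marked=A
Mark D: refs=F D null, marked=A D
Mark C: refs=E A, marked=A C D
Mark F: refs=null null E, marked=A C D F
Mark E: refs=null A null, marked=A C D E F
Unmarked (collected): B

Answer: A C D E F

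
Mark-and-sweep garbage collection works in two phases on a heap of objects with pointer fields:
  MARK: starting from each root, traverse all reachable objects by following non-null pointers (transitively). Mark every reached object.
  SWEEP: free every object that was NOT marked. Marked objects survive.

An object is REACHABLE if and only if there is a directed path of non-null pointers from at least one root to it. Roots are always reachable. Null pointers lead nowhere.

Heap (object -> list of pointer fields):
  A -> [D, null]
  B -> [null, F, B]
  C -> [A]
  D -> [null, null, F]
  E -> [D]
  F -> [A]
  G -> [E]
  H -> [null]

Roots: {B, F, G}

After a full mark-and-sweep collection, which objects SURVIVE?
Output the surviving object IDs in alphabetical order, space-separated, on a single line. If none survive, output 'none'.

Roots: B F G
Mark B: refs=null F B, marked=B
Mark F: refs=A, marked=B F
Mark G: refs=E, marked=B F G
Mark A: refs=D null, marked=A B F G
Mark E: refs=D, marked=A B E F G
Mark D: refs=null null F, marked=A B D E F G
Unmarked (collected): C H

Answer: A B D E F G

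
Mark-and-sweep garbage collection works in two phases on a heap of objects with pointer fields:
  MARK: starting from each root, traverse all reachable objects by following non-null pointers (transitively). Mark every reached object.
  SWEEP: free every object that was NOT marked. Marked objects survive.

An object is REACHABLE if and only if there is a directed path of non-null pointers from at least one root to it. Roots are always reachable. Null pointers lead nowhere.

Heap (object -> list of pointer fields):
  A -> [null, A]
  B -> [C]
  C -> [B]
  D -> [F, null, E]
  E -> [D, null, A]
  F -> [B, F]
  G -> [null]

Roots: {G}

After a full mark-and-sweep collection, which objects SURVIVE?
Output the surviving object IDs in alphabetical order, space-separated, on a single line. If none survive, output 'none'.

Answer: G

Derivation:
Roots: G
Mark G: refs=null, marked=G
Unmarked (collected): A B C D E F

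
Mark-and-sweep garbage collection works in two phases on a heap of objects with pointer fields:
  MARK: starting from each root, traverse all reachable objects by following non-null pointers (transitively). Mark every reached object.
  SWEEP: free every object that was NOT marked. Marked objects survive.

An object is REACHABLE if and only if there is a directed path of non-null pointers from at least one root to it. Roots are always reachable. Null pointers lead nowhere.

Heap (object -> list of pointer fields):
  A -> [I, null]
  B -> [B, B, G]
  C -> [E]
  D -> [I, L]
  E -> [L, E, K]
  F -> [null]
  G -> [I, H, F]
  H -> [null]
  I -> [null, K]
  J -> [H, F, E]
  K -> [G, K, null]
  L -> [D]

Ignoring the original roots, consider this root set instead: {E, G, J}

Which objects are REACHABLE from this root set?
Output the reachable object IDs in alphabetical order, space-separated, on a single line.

Answer: D E F G H I J K L

Derivation:
Roots: E G J
Mark E: refs=L E K, marked=E
Mark G: refs=I H F, marked=E G
Mark J: refs=H F E, marked=E G J
Mark L: refs=D, marked=E G J L
Mark K: refs=G K null, marked=E G J K L
Mark I: refs=null K, marked=E G I J K L
Mark H: refs=null, marked=E G H I J K L
Mark F: refs=null, marked=E F G H I J K L
Mark D: refs=I L, marked=D E F G H I J K L
Unmarked (collected): A B C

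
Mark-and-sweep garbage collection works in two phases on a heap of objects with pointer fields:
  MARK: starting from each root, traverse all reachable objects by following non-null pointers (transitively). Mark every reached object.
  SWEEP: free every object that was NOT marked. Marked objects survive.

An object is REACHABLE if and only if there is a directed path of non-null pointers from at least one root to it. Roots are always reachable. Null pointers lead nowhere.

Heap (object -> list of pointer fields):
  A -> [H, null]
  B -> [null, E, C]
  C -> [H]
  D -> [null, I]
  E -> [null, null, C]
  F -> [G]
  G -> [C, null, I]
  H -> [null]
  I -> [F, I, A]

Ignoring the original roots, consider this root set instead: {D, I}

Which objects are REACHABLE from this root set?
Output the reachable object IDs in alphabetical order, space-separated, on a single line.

Roots: D I
Mark D: refs=null I, marked=D
Mark I: refs=F I A, marked=D I
Mark F: refs=G, marked=D F I
Mark A: refs=H null, marked=A D F I
Mark G: refs=C null I, marked=A D F G I
Mark H: refs=null, marked=A D F G H I
Mark C: refs=H, marked=A C D F G H I
Unmarked (collected): B E

Answer: A C D F G H I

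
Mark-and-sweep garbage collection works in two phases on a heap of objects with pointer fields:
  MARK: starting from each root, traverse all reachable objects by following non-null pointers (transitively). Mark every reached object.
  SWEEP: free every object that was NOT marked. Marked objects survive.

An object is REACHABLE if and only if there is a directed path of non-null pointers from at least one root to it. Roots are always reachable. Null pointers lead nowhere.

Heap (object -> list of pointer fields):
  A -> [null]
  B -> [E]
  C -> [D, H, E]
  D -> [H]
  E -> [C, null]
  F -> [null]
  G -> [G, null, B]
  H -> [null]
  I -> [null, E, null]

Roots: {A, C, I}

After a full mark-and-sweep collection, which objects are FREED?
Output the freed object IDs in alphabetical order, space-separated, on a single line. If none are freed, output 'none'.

Roots: A C I
Mark A: refs=null, marked=A
Mark C: refs=D H E, marked=A C
Mark I: refs=null E null, marked=A C I
Mark D: refs=H, marked=A C D I
Mark H: refs=null, marked=A C D H I
Mark E: refs=C null, marked=A C D E H I
Unmarked (collected): B F G

Answer: B F G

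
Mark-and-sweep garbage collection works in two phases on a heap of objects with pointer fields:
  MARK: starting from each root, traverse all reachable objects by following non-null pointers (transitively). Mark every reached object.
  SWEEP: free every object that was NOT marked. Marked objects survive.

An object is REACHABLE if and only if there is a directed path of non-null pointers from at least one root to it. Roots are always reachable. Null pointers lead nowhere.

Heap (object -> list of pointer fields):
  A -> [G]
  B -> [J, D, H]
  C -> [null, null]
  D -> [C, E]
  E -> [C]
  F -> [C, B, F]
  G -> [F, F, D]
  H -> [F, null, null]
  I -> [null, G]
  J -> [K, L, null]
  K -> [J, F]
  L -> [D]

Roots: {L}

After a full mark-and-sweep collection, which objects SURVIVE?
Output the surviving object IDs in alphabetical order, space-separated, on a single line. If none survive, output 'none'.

Roots: L
Mark L: refs=D, marked=L
Mark D: refs=C E, marked=D L
Mark C: refs=null null, marked=C D L
Mark E: refs=C, marked=C D E L
Unmarked (collected): A B F G H I J K

Answer: C D E L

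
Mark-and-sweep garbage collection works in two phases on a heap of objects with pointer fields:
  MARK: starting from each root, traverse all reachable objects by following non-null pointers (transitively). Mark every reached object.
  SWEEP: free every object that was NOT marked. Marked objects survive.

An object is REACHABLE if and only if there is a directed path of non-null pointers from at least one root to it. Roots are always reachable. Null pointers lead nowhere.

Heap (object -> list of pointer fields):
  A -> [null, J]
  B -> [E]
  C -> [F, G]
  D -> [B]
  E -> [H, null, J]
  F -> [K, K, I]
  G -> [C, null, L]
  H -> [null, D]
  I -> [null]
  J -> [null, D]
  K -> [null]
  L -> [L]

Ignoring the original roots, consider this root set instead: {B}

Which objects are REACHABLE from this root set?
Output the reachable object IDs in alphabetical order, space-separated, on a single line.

Roots: B
Mark B: refs=E, marked=B
Mark E: refs=H null J, marked=B E
Mark H: refs=null D, marked=B E H
Mark J: refs=null D, marked=B E H J
Mark D: refs=B, marked=B D E H J
Unmarked (collected): A C F G I K L

Answer: B D E H J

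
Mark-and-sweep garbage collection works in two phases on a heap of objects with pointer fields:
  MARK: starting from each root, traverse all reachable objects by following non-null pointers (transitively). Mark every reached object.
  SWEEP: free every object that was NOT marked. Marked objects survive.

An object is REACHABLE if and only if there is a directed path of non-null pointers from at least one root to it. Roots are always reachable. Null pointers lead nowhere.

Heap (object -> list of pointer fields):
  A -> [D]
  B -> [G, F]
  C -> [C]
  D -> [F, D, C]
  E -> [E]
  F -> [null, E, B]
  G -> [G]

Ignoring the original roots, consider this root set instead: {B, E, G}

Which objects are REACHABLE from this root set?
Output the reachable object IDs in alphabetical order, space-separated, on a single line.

Roots: B E G
Mark B: refs=G F, marked=B
Mark E: refs=E, marked=B E
Mark G: refs=G, marked=B E G
Mark F: refs=null E B, marked=B E F G
Unmarked (collected): A C D

Answer: B E F G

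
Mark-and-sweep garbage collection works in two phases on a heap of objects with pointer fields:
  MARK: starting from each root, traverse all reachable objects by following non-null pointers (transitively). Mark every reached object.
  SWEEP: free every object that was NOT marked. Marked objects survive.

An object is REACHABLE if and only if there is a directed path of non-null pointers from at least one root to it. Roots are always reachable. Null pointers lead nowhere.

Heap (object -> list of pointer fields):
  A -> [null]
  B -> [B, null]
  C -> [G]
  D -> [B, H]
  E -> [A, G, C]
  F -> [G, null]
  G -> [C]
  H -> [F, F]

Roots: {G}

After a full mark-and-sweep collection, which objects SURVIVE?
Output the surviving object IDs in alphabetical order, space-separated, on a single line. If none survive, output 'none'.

Answer: C G

Derivation:
Roots: G
Mark G: refs=C, marked=G
Mark C: refs=G, marked=C G
Unmarked (collected): A B D E F H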